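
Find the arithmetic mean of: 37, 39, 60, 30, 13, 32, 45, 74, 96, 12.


Sum = 37 + 39 + 60 + 30 + 13 + 32 + 45 + 74 + 96 + 12 = 438
n = 10
Mean = 438/10 = 43.8000

Mean = 43.8000


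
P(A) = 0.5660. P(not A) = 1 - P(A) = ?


P(not A) = 1 - 0.5660 = 0.4340

P(not A) = 0.4340


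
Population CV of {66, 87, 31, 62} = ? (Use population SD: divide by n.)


Mean = 61.5000
SD = 20.0062
CV = (20.0062/61.5000)*100 = 32.5305%

CV = 32.5305%


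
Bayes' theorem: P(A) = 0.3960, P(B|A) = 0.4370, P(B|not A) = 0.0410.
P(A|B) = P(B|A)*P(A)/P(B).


P(B) = P(B|A)*P(A) + P(B|A')*P(A')
= 0.4370*0.3960 + 0.0410*0.6040
= 0.173052 + 0.024764 = 0.197816
P(A|B) = 0.173052/0.197816 = 0.8748

P(A|B) = 0.8748


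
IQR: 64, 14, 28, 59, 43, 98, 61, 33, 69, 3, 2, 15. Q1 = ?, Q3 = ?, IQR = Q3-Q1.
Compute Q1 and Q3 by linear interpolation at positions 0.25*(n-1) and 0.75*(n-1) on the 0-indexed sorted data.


Sorted: 2, 3, 14, 15, 28, 33, 43, 59, 61, 64, 69, 98
Q1 (25th %ile) = 14.7500
Q3 (75th %ile) = 61.7500
IQR = 61.7500 - 14.7500 = 47.0000

IQR = 47.0000


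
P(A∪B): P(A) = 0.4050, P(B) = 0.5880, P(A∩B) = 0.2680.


P(A∪B) = 0.4050 + 0.5880 - 0.2680
= 0.9930 - 0.2680
= 0.7250

P(A∪B) = 0.7250


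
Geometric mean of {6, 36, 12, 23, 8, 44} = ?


Product = 6 × 36 × 12 × 23 × 8 × 44 = 20984832
GM = 20984832^(1/6) = 16.6080

GM = 16.6080


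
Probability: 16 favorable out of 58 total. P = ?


P = 16/58 = 0.2759

P = 0.2759


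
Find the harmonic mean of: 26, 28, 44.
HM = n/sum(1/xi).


Sum of reciprocals = 1/26 + 1/28 + 1/44 = 0.096903
HM = 3/0.096903 = 30.9588

HM = 30.9588


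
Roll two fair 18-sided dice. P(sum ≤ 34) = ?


Total outcomes = 18×18 = 324
Favorable (sum ≤ 34): 321
P = 321/324 = 0.9907

P = 0.9907


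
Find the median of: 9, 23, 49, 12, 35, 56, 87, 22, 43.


Sorted: 9, 12, 22, 23, 35, 43, 49, 56, 87
n = 9 (odd)
Middle value = 35

Median = 35


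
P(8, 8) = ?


P(8,8) = 8!/0!
= 40320/1
= 40320

P(8,8) = 40320


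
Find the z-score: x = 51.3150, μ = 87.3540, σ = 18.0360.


z = (51.3150 - 87.3540)/18.0360
= -36.0390/18.0360
= -1.9982

z = -1.9982


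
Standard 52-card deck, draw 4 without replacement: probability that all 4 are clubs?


P(all clubs) = (13/52) × (12/51) × (11/50) × (10/49)
= 0.0026

P = 0.0026


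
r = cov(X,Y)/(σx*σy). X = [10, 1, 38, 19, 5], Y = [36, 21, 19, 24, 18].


Mean X = 14.6000, Mean Y = 23.6000
SD X = 13.154467, SD Y = 6.529931
Cov = -14.760000
r = -14.760000/(13.154467*6.529931) = -0.1718

r = -0.1718


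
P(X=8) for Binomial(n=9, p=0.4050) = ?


C(9,8) = 9
p^8 = 0.000724
(1-p)^1 = 0.595000
P = 9 * 0.000724 * 0.595000 = 0.0039

P(X=8) = 0.0039


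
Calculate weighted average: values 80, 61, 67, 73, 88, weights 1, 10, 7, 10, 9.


Numerator = 80*1 + 61*10 + 67*7 + 73*10 + 88*9 = 2681
Denominator = 1 + 10 + 7 + 10 + 9 = 37
WM = 2681/37 = 72.4595

WM = 72.4595


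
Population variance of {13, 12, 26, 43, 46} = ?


Mean = 28.0000
Squared deviations: 225.0000, 256.0000, 4.0000, 225.0000, 324.0000
Sum = 1034.0000
Variance = 1034.0000/5 = 206.8000

Variance = 206.8000


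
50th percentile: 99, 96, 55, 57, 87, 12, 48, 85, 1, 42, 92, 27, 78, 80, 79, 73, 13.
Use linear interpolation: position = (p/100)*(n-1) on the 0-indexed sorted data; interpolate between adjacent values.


Sorted: 1, 12, 13, 27, 42, 48, 55, 57, 73, 78, 79, 80, 85, 87, 92, 96, 99
n = 17
Index = 50/100 * 16 = 8.0000
Lower = data[8] = 73, Upper = data[9] = 78
P50 = 73 + 0*(5) = 73.0000

P50 = 73.0000


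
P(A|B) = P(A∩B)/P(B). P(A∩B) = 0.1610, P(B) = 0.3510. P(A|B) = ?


P(A|B) = 0.1610/0.3510 = 0.4587

P(A|B) = 0.4587


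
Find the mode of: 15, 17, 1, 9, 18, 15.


Frequencies: 1:1, 9:1, 15:2, 17:1, 18:1
Max frequency = 2
Mode = 15

Mode = 15


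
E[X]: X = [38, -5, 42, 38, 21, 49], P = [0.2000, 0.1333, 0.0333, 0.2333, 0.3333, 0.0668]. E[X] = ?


E[X] = 38*0.2000 - 5*0.1333 + 42*0.0333 + 38*0.2333 + 21*0.3333 + 49*0.0668
= 7.6000 - 0.6665 + 1.3986 + 8.8654 + 6.9993 + 3.2732
= 27.4700

E[X] = 27.4700


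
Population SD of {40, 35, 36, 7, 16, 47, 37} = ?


Mean = 31.1429
Variance = 173.5510
SD = sqrt(173.5510) = 13.1739

SD = 13.1739


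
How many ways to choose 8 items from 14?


C(14,8) = 14!/(8! × 6!)
= 87178291200/(40320 × 720)
= 3003

C(14,8) = 3003


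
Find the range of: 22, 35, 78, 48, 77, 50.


Max = 78, Min = 22
Range = 78 - 22 = 56

Range = 56


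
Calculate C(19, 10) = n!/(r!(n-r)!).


C(19,10) = 19!/(10! × 9!)
= 121645100408832000/(3628800 × 362880)
= 92378

C(19,10) = 92378


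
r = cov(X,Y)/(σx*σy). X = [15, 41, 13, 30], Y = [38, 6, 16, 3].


Mean X = 24.7500, Mean Y = 15.7500
SD X = 11.453711, SD Y = 13.718145
Cov = -111.312500
r = -111.312500/(11.453711*13.718145) = -0.7084

r = -0.7084


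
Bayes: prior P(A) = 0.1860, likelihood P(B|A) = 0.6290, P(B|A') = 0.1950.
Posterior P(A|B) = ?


P(B) = P(B|A)*P(A) + P(B|A')*P(A')
= 0.6290*0.1860 + 0.1950*0.8140
= 0.116994 + 0.158730 = 0.275724
P(A|B) = 0.116994/0.275724 = 0.4243

P(A|B) = 0.4243


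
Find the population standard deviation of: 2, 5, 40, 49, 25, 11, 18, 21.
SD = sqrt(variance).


Mean = 21.3750
Variance = 235.7344
SD = sqrt(235.7344) = 15.3536

SD = 15.3536


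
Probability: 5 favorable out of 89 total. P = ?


P = 5/89 = 0.0562

P = 0.0562


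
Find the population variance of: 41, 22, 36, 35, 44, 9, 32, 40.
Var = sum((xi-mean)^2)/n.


Mean = 32.3750
Squared deviations: 74.3906, 107.6406, 13.1406, 6.8906, 135.1406, 546.3906, 0.1406, 58.1406
Sum = 941.8750
Variance = 941.8750/8 = 117.7344

Variance = 117.7344


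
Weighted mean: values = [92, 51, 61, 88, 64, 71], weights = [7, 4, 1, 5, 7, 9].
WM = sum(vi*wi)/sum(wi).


Numerator = 92*7 + 51*4 + 61*1 + 88*5 + 64*7 + 71*9 = 2436
Denominator = 7 + 4 + 1 + 5 + 7 + 9 = 33
WM = 2436/33 = 73.8182

WM = 73.8182


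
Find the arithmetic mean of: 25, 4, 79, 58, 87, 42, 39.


Sum = 25 + 4 + 79 + 58 + 87 + 42 + 39 = 334
n = 7
Mean = 334/7 = 47.7143

Mean = 47.7143


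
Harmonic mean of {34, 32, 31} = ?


Sum of reciprocals = 1/34 + 1/32 + 1/31 = 0.092920
HM = 3/0.092920 = 32.2859

HM = 32.2859


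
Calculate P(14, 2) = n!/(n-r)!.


P(14,2) = 14!/12!
= 87178291200/479001600
= 182

P(14,2) = 182


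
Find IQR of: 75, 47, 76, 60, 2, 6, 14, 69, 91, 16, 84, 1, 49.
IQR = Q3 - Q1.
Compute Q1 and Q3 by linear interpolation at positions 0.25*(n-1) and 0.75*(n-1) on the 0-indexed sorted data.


Sorted: 1, 2, 6, 14, 16, 47, 49, 60, 69, 75, 76, 84, 91
Q1 (25th %ile) = 14.0000
Q3 (75th %ile) = 75.0000
IQR = 75.0000 - 14.0000 = 61.0000

IQR = 61.0000


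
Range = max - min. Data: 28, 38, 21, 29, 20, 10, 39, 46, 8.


Max = 46, Min = 8
Range = 46 - 8 = 38

Range = 38


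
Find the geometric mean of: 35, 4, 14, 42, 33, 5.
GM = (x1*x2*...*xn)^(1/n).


Product = 35 × 4 × 14 × 42 × 33 × 5 = 13582800
GM = 13582800^(1/6) = 15.4466

GM = 15.4466


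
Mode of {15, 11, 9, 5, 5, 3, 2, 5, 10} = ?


Frequencies: 2:1, 3:1, 5:3, 9:1, 10:1, 11:1, 15:1
Max frequency = 3
Mode = 5

Mode = 5


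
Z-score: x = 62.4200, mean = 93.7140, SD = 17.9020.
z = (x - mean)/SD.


z = (62.4200 - 93.7140)/17.9020
= -31.2940/17.9020
= -1.7481

z = -1.7481


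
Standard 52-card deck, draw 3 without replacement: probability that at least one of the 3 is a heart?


P(at least one) = 1 - P(none)
P(none) = (39/52) × (38/51) × (37/50) = 0.413529
P(at least one) = 1 - 0.413529 = 0.5865

P = 0.5865


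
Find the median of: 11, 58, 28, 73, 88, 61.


Sorted: 11, 28, 58, 61, 73, 88
n = 6 (even)
Middle values: 58 and 61
Median = (58+61)/2 = 59.5000

Median = 59.5000


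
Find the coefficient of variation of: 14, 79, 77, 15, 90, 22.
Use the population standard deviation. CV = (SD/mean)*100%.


Mean = 49.5000
SD = 32.8469
CV = (32.8469/49.5000)*100 = 66.3573%

CV = 66.3573%


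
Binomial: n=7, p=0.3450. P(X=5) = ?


C(7,5) = 21
p^5 = 0.004888
(1-p)^2 = 0.429025
P = 21 * 0.004888 * 0.429025 = 0.0440

P(X=5) = 0.0440


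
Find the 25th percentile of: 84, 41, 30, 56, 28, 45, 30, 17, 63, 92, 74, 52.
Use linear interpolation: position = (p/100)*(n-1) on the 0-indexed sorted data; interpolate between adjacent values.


Sorted: 17, 28, 30, 30, 41, 45, 52, 56, 63, 74, 84, 92
n = 12
Index = 25/100 * 11 = 2.7500
Lower = data[2] = 30, Upper = data[3] = 30
P25 = 30 + 0.7500*(0) = 30.0000

P25 = 30.0000


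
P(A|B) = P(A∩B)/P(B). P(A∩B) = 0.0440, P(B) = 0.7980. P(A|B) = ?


P(A|B) = 0.0440/0.7980 = 0.0551

P(A|B) = 0.0551


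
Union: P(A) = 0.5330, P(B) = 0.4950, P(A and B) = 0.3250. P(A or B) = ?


P(A∪B) = 0.5330 + 0.4950 - 0.3250
= 1.0280 - 0.3250
= 0.7030

P(A∪B) = 0.7030


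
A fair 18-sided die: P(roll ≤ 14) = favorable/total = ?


Favorable outcomes (roll ≤ 14): 14
Total outcomes = 18
P = 14/18 = 0.7778

P = 0.7778


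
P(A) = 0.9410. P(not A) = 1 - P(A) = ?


P(not A) = 1 - 0.9410 = 0.0590

P(not A) = 0.0590


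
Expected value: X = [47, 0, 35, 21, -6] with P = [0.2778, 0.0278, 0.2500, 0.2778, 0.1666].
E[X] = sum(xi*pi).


E[X] = 47*0.2778 + 0*0.0278 + 35*0.2500 + 21*0.2778 - 6*0.1666
= 13.0566 + 0 + 8.7500 + 5.8338 - 0.9996
= 26.6408

E[X] = 26.6408


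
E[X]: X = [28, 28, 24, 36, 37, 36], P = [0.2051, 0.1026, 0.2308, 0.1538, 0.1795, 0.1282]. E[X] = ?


E[X] = 28*0.2051 + 28*0.1026 + 24*0.2308 + 36*0.1538 + 37*0.1795 + 36*0.1282
= 5.7428 + 2.8728 + 5.5392 + 5.5368 + 6.6415 + 4.6152
= 30.9483

E[X] = 30.9483


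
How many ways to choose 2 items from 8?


C(8,2) = 8!/(2! × 6!)
= 40320/(2 × 720)
= 28

C(8,2) = 28


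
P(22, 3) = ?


P(22,3) = 22!/19!
= 1124000727777607680000/121645100408832000
= 9240

P(22,3) = 9240


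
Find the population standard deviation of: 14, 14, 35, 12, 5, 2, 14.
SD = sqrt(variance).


Mean = 13.7143
Variance = 95.6327
SD = sqrt(95.6327) = 9.7792

SD = 9.7792


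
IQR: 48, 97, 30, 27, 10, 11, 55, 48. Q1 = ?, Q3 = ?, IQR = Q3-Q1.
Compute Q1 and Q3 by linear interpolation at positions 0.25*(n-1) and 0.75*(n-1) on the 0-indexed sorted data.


Sorted: 10, 11, 27, 30, 48, 48, 55, 97
Q1 (25th %ile) = 23.0000
Q3 (75th %ile) = 49.7500
IQR = 49.7500 - 23.0000 = 26.7500

IQR = 26.7500


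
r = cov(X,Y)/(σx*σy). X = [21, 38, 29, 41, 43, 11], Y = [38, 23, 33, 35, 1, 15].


Mean X = 30.5000, Mean Y = 24.1667
SD X = 11.514484, SD Y = 12.966838
Cov = -25.083333
r = -25.083333/(11.514484*12.966838) = -0.1680

r = -0.1680


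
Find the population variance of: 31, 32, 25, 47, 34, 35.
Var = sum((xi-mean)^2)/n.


Mean = 34.0000
Squared deviations: 9.0000, 4.0000, 81.0000, 169.0000, 0, 1.0000
Sum = 264.0000
Variance = 264.0000/6 = 44.0000

Variance = 44.0000


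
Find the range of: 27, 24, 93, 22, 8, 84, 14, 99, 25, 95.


Max = 99, Min = 8
Range = 99 - 8 = 91

Range = 91


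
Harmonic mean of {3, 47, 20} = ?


Sum of reciprocals = 1/3 + 1/47 + 1/20 = 0.404610
HM = 3/0.404610 = 7.4145

HM = 7.4145


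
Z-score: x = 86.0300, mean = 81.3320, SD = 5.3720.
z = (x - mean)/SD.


z = (86.0300 - 81.3320)/5.3720
= 4.6980/5.3720
= 0.8745

z = 0.8745


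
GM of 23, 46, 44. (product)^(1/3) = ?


Product = 23 × 46 × 44 = 46552
GM = 46552^(1/3) = 35.9732

GM = 35.9732


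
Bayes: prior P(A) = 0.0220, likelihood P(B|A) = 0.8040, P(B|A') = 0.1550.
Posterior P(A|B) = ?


P(B) = P(B|A)*P(A) + P(B|A')*P(A')
= 0.8040*0.0220 + 0.1550*0.9780
= 0.017688 + 0.151590 = 0.169278
P(A|B) = 0.017688/0.169278 = 0.1045

P(A|B) = 0.1045


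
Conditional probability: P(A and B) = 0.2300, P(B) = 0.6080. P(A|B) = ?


P(A|B) = 0.2300/0.6080 = 0.3783

P(A|B) = 0.3783


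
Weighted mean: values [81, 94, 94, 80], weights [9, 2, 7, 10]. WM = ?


Numerator = 81*9 + 94*2 + 94*7 + 80*10 = 2375
Denominator = 9 + 2 + 7 + 10 = 28
WM = 2375/28 = 84.8214

WM = 84.8214


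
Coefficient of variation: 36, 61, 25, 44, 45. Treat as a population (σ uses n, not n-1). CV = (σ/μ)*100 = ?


Mean = 42.2000
SD = 11.8220
CV = (11.8220/42.2000)*100 = 28.0142%

CV = 28.0142%


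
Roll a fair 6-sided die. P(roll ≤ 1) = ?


Favorable outcomes (roll ≤ 1): 1
Total outcomes = 6
P = 1/6 = 0.1667

P = 0.1667


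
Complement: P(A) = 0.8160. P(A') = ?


P(not A) = 1 - 0.8160 = 0.1840

P(not A) = 0.1840


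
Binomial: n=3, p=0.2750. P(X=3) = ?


C(3,3) = 1
p^3 = 0.020797
(1-p)^0 = 1.000000
P = 1 * 0.020797 * 1.000000 = 0.0208

P(X=3) = 0.0208


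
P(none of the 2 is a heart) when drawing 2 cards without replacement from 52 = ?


P(no hearts) = (39/52) × (38/51)
= 0.5588

P = 0.5588


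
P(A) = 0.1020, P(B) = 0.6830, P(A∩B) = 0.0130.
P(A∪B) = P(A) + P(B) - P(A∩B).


P(A∪B) = 0.1020 + 0.6830 - 0.0130
= 0.7850 - 0.0130
= 0.7720

P(A∪B) = 0.7720


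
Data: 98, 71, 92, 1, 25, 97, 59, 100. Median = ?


Sorted: 1, 25, 59, 71, 92, 97, 98, 100
n = 8 (even)
Middle values: 71 and 92
Median = (71+92)/2 = 81.5000

Median = 81.5000


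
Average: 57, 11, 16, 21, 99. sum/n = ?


Sum = 57 + 11 + 16 + 21 + 99 = 204
n = 5
Mean = 204/5 = 40.8000

Mean = 40.8000


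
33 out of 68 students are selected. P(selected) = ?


P = 33/68 = 0.4853

P = 0.4853


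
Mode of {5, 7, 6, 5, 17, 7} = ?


Frequencies: 5:2, 6:1, 7:2, 17:1
Max frequency = 2
Mode = 5, 7

Mode = 5, 7


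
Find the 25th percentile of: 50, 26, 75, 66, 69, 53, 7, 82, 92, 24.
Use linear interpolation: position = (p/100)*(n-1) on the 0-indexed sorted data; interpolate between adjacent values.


Sorted: 7, 24, 26, 50, 53, 66, 69, 75, 82, 92
n = 10
Index = 25/100 * 9 = 2.2500
Lower = data[2] = 26, Upper = data[3] = 50
P25 = 26 + 0.2500*(24) = 32.0000

P25 = 32.0000


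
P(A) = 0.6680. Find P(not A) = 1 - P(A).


P(not A) = 1 - 0.6680 = 0.3320

P(not A) = 0.3320


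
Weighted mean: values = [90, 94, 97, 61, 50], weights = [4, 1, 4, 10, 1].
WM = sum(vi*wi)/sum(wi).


Numerator = 90*4 + 94*1 + 97*4 + 61*10 + 50*1 = 1502
Denominator = 4 + 1 + 4 + 10 + 1 = 20
WM = 1502/20 = 75.1000

WM = 75.1000


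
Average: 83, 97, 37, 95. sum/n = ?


Sum = 83 + 97 + 37 + 95 = 312
n = 4
Mean = 312/4 = 78.0000

Mean = 78.0000


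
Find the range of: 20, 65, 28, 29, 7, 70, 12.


Max = 70, Min = 7
Range = 70 - 7 = 63

Range = 63


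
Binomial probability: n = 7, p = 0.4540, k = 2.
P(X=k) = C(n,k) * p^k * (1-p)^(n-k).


C(7,2) = 21
p^2 = 0.206116
(1-p)^5 = 0.048525
P = 21 * 0.206116 * 0.048525 = 0.2100

P(X=2) = 0.2100


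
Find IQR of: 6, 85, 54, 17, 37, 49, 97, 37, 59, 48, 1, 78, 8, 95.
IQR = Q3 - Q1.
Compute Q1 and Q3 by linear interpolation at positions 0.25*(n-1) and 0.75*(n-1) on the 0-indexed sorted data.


Sorted: 1, 6, 8, 17, 37, 37, 48, 49, 54, 59, 78, 85, 95, 97
Q1 (25th %ile) = 22.0000
Q3 (75th %ile) = 73.2500
IQR = 73.2500 - 22.0000 = 51.2500

IQR = 51.2500


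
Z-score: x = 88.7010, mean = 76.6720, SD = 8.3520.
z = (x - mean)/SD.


z = (88.7010 - 76.6720)/8.3520
= 12.0290/8.3520
= 1.4403

z = 1.4403


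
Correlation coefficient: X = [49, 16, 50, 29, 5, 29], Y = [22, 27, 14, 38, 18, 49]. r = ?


Mean X = 29.6667, Mean Y = 28.0000
SD X = 16.244657, SD Y = 12.069245
Cov = -26.833333
r = -26.833333/(16.244657*12.069245) = -0.1369

r = -0.1369


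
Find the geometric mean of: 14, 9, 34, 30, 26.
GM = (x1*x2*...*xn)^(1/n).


Product = 14 × 9 × 34 × 30 × 26 = 3341520
GM = 3341520^(1/5) = 20.1739

GM = 20.1739


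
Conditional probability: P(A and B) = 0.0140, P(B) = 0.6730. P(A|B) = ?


P(A|B) = 0.0140/0.6730 = 0.0208

P(A|B) = 0.0208


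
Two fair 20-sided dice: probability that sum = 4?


Total outcomes = 20×20 = 400
Favorable (sum = 4): 3
P = 3/400 = 0.0075

P = 0.0075


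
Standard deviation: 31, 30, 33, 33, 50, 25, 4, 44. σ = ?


Mean = 31.2500
Variance = 162.9375
SD = sqrt(162.9375) = 12.7647

SD = 12.7647


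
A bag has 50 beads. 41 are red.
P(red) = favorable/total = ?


P = 41/50 = 0.8200

P = 0.8200


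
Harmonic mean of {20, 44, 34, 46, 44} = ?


Sum of reciprocals = 1/20 + 1/44 + 1/34 + 1/46 + 1/44 = 0.146605
HM = 5/0.146605 = 34.1051

HM = 34.1051


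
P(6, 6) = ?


P(6,6) = 6!/0!
= 720/1
= 720

P(6,6) = 720


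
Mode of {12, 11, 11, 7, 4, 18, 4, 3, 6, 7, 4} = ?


Frequencies: 3:1, 4:3, 6:1, 7:2, 11:2, 12:1, 18:1
Max frequency = 3
Mode = 4

Mode = 4


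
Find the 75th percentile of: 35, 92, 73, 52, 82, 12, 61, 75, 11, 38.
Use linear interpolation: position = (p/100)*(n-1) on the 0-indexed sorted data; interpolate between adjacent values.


Sorted: 11, 12, 35, 38, 52, 61, 73, 75, 82, 92
n = 10
Index = 75/100 * 9 = 6.7500
Lower = data[6] = 73, Upper = data[7] = 75
P75 = 73 + 0.7500*(2) = 74.5000

P75 = 74.5000


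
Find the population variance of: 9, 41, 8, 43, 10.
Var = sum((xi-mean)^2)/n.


Mean = 22.2000
Squared deviations: 174.2400, 353.4400, 201.6400, 432.6400, 148.8400
Sum = 1310.8000
Variance = 1310.8000/5 = 262.1600

Variance = 262.1600


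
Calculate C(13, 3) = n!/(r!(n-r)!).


C(13,3) = 13!/(3! × 10!)
= 6227020800/(6 × 3628800)
= 286

C(13,3) = 286


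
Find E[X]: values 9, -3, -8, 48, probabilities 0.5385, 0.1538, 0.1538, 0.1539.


E[X] = 9*0.5385 - 3*0.1538 - 8*0.1538 + 48*0.1539
= 4.8465 - 0.4614 - 1.2304 + 7.3872
= 10.5419

E[X] = 10.5419


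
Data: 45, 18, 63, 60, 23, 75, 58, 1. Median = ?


Sorted: 1, 18, 23, 45, 58, 60, 63, 75
n = 8 (even)
Middle values: 45 and 58
Median = (45+58)/2 = 51.5000

Median = 51.5000


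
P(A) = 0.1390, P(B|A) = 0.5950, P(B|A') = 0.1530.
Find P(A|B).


P(B) = P(B|A)*P(A) + P(B|A')*P(A')
= 0.5950*0.1390 + 0.1530*0.8610
= 0.082705 + 0.131733 = 0.214438
P(A|B) = 0.082705/0.214438 = 0.3857

P(A|B) = 0.3857


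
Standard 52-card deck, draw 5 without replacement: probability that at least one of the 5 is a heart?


P(at least one) = 1 - P(none)
P(none) = (39/52) × (38/51) × (37/50) × (36/49) × (35/48) = 0.221534
P(at least one) = 1 - 0.221534 = 0.7785

P = 0.7785


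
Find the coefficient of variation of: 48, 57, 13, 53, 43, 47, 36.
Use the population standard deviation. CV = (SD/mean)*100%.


Mean = 42.4286
SD = 13.5421
CV = (13.5421/42.4286)*100 = 31.9173%

CV = 31.9173%


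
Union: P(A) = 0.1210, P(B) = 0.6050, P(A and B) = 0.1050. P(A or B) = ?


P(A∪B) = 0.1210 + 0.6050 - 0.1050
= 0.7260 - 0.1050
= 0.6210

P(A∪B) = 0.6210


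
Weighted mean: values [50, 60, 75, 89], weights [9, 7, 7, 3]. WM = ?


Numerator = 50*9 + 60*7 + 75*7 + 89*3 = 1662
Denominator = 9 + 7 + 7 + 3 = 26
WM = 1662/26 = 63.9231

WM = 63.9231


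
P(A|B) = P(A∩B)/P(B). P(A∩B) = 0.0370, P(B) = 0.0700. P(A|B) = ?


P(A|B) = 0.0370/0.0700 = 0.5286

P(A|B) = 0.5286


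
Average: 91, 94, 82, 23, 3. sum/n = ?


Sum = 91 + 94 + 82 + 23 + 3 = 293
n = 5
Mean = 293/5 = 58.6000

Mean = 58.6000


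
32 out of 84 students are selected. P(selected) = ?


P = 32/84 = 0.3810

P = 0.3810


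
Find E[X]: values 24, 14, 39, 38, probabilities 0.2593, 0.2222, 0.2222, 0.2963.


E[X] = 24*0.2593 + 14*0.2222 + 39*0.2222 + 38*0.2963
= 6.2232 + 3.1108 + 8.6658 + 11.2594
= 29.2592

E[X] = 29.2592


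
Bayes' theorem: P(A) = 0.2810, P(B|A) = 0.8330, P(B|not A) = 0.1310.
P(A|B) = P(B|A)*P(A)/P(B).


P(B) = P(B|A)*P(A) + P(B|A')*P(A')
= 0.8330*0.2810 + 0.1310*0.7190
= 0.234073 + 0.094189 = 0.328262
P(A|B) = 0.234073/0.328262 = 0.7131

P(A|B) = 0.7131


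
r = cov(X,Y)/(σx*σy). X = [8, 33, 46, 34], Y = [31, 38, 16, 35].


Mean X = 30.2500, Mean Y = 30.0000
SD X = 13.827057, SD Y = 8.455767
Cov = -50.500000
r = -50.500000/(13.827057*8.455767) = -0.4319

r = -0.4319


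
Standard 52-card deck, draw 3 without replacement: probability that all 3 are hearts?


P(all hearts) = (13/52) × (12/51) × (11/50)
= 0.0129

P = 0.0129


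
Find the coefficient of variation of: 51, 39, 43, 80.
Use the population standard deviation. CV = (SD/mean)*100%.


Mean = 53.2500
SD = 16.0371
CV = (16.0371/53.2500)*100 = 30.1166%

CV = 30.1166%


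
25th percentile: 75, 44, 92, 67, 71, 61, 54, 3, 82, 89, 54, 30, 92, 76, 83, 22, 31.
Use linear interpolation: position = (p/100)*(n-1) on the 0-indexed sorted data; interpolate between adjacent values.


Sorted: 3, 22, 30, 31, 44, 54, 54, 61, 67, 71, 75, 76, 82, 83, 89, 92, 92
n = 17
Index = 25/100 * 16 = 4.0000
Lower = data[4] = 44, Upper = data[5] = 54
P25 = 44 + 0*(10) = 44.0000

P25 = 44.0000


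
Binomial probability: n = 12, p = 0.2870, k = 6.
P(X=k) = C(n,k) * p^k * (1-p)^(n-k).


C(12,6) = 924
p^6 = 0.000559
(1-p)^6 = 0.131382
P = 924 * 0.000559 * 0.131382 = 0.0678

P(X=6) = 0.0678


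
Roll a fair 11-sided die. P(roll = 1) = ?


Favorable outcomes (roll = 1): 1
Total outcomes = 11
P = 1/11 = 0.0909

P = 0.0909


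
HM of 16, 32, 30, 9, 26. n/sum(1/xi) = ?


Sum of reciprocals = 1/16 + 1/32 + 1/30 + 1/9 + 1/26 = 0.276656
HM = 5/0.276656 = 18.0730

HM = 18.0730


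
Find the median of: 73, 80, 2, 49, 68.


Sorted: 2, 49, 68, 73, 80
n = 5 (odd)
Middle value = 68

Median = 68


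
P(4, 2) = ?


P(4,2) = 4!/2!
= 24/2
= 12

P(4,2) = 12


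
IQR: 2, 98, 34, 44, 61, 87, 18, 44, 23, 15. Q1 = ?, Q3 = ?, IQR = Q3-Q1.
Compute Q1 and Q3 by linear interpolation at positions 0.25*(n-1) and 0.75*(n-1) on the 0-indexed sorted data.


Sorted: 2, 15, 18, 23, 34, 44, 44, 61, 87, 98
Q1 (25th %ile) = 19.2500
Q3 (75th %ile) = 56.7500
IQR = 56.7500 - 19.2500 = 37.5000

IQR = 37.5000


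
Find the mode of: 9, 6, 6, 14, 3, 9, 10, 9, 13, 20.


Frequencies: 3:1, 6:2, 9:3, 10:1, 13:1, 14:1, 20:1
Max frequency = 3
Mode = 9

Mode = 9


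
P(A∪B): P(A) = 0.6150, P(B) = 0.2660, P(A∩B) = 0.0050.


P(A∪B) = 0.6150 + 0.2660 - 0.0050
= 0.8810 - 0.0050
= 0.8760

P(A∪B) = 0.8760


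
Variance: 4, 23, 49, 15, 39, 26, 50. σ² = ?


Mean = 29.4286
Squared deviations: 646.6122, 41.3265, 383.0408, 208.1837, 91.6122, 11.7551, 423.1837
Sum = 1805.7143
Variance = 1805.7143/7 = 257.9592

Variance = 257.9592


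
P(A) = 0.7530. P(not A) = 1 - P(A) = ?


P(not A) = 1 - 0.7530 = 0.2470

P(not A) = 0.2470


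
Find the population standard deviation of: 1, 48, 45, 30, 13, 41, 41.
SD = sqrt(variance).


Mean = 31.2857
Variance = 272.7755
SD = sqrt(272.7755) = 16.5159

SD = 16.5159


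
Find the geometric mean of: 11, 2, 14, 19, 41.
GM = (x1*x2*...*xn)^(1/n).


Product = 11 × 2 × 14 × 19 × 41 = 239932
GM = 239932^(1/5) = 11.9129

GM = 11.9129


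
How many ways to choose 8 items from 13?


C(13,8) = 13!/(8! × 5!)
= 6227020800/(40320 × 120)
= 1287

C(13,8) = 1287


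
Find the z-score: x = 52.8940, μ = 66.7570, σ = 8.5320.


z = (52.8940 - 66.7570)/8.5320
= -13.8630/8.5320
= -1.6248

z = -1.6248


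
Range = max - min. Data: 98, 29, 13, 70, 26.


Max = 98, Min = 13
Range = 98 - 13 = 85

Range = 85


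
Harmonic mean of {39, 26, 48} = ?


Sum of reciprocals = 1/39 + 1/26 + 1/48 = 0.084936
HM = 3/0.084936 = 35.3208

HM = 35.3208


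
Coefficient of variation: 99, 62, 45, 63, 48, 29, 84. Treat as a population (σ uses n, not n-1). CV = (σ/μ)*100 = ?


Mean = 61.4286
SD = 22.1221
CV = (22.1221/61.4286)*100 = 36.0127%

CV = 36.0127%


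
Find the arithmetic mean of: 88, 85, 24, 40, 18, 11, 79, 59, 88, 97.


Sum = 88 + 85 + 24 + 40 + 18 + 11 + 79 + 59 + 88 + 97 = 589
n = 10
Mean = 589/10 = 58.9000

Mean = 58.9000


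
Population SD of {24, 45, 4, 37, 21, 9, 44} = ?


Mean = 26.2857
Variance = 229.6327
SD = sqrt(229.6327) = 15.1536

SD = 15.1536


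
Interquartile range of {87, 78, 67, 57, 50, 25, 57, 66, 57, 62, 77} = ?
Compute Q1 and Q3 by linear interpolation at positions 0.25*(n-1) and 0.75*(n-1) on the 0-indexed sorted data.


Sorted: 25, 50, 57, 57, 57, 62, 66, 67, 77, 78, 87
Q1 (25th %ile) = 57.0000
Q3 (75th %ile) = 72.0000
IQR = 72.0000 - 57.0000 = 15.0000

IQR = 15.0000


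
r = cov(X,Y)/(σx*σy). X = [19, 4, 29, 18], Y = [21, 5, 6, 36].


Mean X = 17.5000, Mean Y = 17.0000
SD X = 8.902247, SD Y = 12.668859
Cov = 12.750000
r = 12.750000/(8.902247*12.668859) = 0.1131

r = 0.1131


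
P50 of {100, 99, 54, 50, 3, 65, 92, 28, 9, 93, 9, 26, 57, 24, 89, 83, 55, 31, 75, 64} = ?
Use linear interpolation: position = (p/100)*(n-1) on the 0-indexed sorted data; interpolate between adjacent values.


Sorted: 3, 9, 9, 24, 26, 28, 31, 50, 54, 55, 57, 64, 65, 75, 83, 89, 92, 93, 99, 100
n = 20
Index = 50/100 * 19 = 9.5000
Lower = data[9] = 55, Upper = data[10] = 57
P50 = 55 + 0.5000*(2) = 56.0000

P50 = 56.0000


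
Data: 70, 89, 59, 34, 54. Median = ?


Sorted: 34, 54, 59, 70, 89
n = 5 (odd)
Middle value = 59

Median = 59


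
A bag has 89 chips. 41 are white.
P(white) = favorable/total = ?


P = 41/89 = 0.4607

P = 0.4607


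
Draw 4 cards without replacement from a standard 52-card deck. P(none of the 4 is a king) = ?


P(no kings) = (48/52) × (47/51) × (46/50) × (45/49)
= 0.7187

P = 0.7187


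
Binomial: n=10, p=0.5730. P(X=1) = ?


C(10,1) = 10
p^1 = 0.573000
(1-p)^9 = 0.000472
P = 10 * 0.573000 * 0.000472 = 0.0027

P(X=1) = 0.0027


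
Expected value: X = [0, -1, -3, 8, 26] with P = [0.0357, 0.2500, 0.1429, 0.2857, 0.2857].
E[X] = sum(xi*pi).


E[X] = 0*0.0357 - 1*0.2500 - 3*0.1429 + 8*0.2857 + 26*0.2857
= 0 - 0.2500 - 0.4287 + 2.2856 + 7.4282
= 9.0351

E[X] = 9.0351


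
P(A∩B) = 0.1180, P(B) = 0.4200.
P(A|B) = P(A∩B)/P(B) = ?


P(A|B) = 0.1180/0.4200 = 0.2810

P(A|B) = 0.2810


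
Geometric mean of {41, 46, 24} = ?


Product = 41 × 46 × 24 = 45264
GM = 45264^(1/3) = 35.6384

GM = 35.6384


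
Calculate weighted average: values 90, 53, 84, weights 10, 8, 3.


Numerator = 90*10 + 53*8 + 84*3 = 1576
Denominator = 10 + 8 + 3 = 21
WM = 1576/21 = 75.0476

WM = 75.0476


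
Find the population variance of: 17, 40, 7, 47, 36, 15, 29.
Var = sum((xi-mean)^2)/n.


Mean = 27.2857
Squared deviations: 105.7959, 161.6531, 411.5102, 388.6531, 75.9388, 150.9388, 2.9388
Sum = 1297.4286
Variance = 1297.4286/7 = 185.3469

Variance = 185.3469


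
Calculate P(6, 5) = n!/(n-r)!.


P(6,5) = 6!/1!
= 720/1
= 720

P(6,5) = 720


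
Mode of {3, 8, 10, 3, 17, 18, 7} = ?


Frequencies: 3:2, 7:1, 8:1, 10:1, 17:1, 18:1
Max frequency = 2
Mode = 3

Mode = 3


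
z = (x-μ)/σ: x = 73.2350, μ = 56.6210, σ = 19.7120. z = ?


z = (73.2350 - 56.6210)/19.7120
= 16.6140/19.7120
= 0.8428

z = 0.8428


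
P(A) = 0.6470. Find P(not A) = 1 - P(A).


P(not A) = 1 - 0.6470 = 0.3530

P(not A) = 0.3530


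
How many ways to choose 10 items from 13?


C(13,10) = 13!/(10! × 3!)
= 6227020800/(3628800 × 6)
= 286

C(13,10) = 286


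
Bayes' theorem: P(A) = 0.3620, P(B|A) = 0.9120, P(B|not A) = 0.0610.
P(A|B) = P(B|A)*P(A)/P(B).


P(B) = P(B|A)*P(A) + P(B|A')*P(A')
= 0.9120*0.3620 + 0.0610*0.6380
= 0.330144 + 0.038918 = 0.369062
P(A|B) = 0.330144/0.369062 = 0.8945

P(A|B) = 0.8945


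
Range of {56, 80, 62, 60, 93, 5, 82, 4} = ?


Max = 93, Min = 4
Range = 93 - 4 = 89

Range = 89


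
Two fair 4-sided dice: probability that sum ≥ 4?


Total outcomes = 4×4 = 16
Favorable (sum ≥ 4): 13
P = 13/16 = 0.8125

P = 0.8125


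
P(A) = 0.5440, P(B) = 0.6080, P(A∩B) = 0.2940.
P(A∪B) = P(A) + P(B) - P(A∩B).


P(A∪B) = 0.5440 + 0.6080 - 0.2940
= 1.1520 - 0.2940
= 0.8580

P(A∪B) = 0.8580


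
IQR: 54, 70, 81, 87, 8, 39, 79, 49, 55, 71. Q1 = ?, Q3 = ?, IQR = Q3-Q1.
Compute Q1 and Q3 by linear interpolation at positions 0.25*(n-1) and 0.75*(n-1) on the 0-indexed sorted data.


Sorted: 8, 39, 49, 54, 55, 70, 71, 79, 81, 87
Q1 (25th %ile) = 50.2500
Q3 (75th %ile) = 77.0000
IQR = 77.0000 - 50.2500 = 26.7500

IQR = 26.7500


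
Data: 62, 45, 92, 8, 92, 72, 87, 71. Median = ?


Sorted: 8, 45, 62, 71, 72, 87, 92, 92
n = 8 (even)
Middle values: 71 and 72
Median = (71+72)/2 = 71.5000

Median = 71.5000


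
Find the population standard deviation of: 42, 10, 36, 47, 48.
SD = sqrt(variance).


Mean = 36.6000
Variance = 195.0400
SD = sqrt(195.0400) = 13.9657

SD = 13.9657


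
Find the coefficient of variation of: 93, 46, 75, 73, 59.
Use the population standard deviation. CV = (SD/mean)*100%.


Mean = 69.2000
SD = 15.8543
CV = (15.8543/69.2000)*100 = 22.9109%

CV = 22.9109%


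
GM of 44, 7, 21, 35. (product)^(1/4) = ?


Product = 44 × 7 × 21 × 35 = 226380
GM = 226380^(1/4) = 21.8127

GM = 21.8127


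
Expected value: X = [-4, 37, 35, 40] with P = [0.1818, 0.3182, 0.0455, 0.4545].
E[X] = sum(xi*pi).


E[X] = -4*0.1818 + 37*0.3182 + 35*0.0455 + 40*0.4545
= -0.7272 + 11.7734 + 1.5925 + 18.1800
= 30.8187

E[X] = 30.8187


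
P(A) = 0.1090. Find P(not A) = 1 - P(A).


P(not A) = 1 - 0.1090 = 0.8910

P(not A) = 0.8910


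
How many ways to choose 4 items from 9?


C(9,4) = 9!/(4! × 5!)
= 362880/(24 × 120)
= 126

C(9,4) = 126


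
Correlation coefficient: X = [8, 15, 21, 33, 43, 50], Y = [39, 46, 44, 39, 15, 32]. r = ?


Mean X = 28.3333, Mean Y = 35.8333
SD X = 15.007406, SD Y = 10.318538
Cov = -105.611111
r = -105.611111/(15.007406*10.318538) = -0.6820

r = -0.6820


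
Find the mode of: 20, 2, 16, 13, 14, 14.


Frequencies: 2:1, 13:1, 14:2, 16:1, 20:1
Max frequency = 2
Mode = 14

Mode = 14


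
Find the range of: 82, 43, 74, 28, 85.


Max = 85, Min = 28
Range = 85 - 28 = 57

Range = 57


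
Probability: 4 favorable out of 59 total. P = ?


P = 4/59 = 0.0678

P = 0.0678


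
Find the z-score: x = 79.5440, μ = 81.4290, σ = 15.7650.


z = (79.5440 - 81.4290)/15.7650
= -1.8850/15.7650
= -0.1196

z = -0.1196


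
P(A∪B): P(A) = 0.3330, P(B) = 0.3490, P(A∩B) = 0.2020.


P(A∪B) = 0.3330 + 0.3490 - 0.2020
= 0.6820 - 0.2020
= 0.4800

P(A∪B) = 0.4800


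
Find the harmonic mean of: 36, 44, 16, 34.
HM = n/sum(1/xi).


Sum of reciprocals = 1/36 + 1/44 + 1/16 + 1/34 = 0.142417
HM = 4/0.142417 = 28.0866

HM = 28.0866


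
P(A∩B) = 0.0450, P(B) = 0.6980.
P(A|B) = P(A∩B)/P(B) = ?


P(A|B) = 0.0450/0.6980 = 0.0645

P(A|B) = 0.0645


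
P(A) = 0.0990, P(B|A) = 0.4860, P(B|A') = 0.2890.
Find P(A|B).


P(B) = P(B|A)*P(A) + P(B|A')*P(A')
= 0.4860*0.0990 + 0.2890*0.9010
= 0.048114 + 0.260389 = 0.308503
P(A|B) = 0.048114/0.308503 = 0.1560

P(A|B) = 0.1560


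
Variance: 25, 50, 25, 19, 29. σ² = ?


Mean = 29.6000
Squared deviations: 21.1600, 416.1600, 21.1600, 112.3600, 0.3600
Sum = 571.2000
Variance = 571.2000/5 = 114.2400

Variance = 114.2400


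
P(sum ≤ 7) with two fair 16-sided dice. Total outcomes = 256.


Total outcomes = 16×16 = 256
Favorable (sum ≤ 7): 21
P = 21/256 = 0.0820

P = 0.0820


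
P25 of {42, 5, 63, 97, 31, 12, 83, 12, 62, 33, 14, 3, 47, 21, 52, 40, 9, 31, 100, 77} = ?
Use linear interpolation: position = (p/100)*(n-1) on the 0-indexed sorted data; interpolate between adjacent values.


Sorted: 3, 5, 9, 12, 12, 14, 21, 31, 31, 33, 40, 42, 47, 52, 62, 63, 77, 83, 97, 100
n = 20
Index = 25/100 * 19 = 4.7500
Lower = data[4] = 12, Upper = data[5] = 14
P25 = 12 + 0.7500*(2) = 13.5000

P25 = 13.5000


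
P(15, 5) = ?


P(15,5) = 15!/10!
= 1307674368000/3628800
= 360360

P(15,5) = 360360


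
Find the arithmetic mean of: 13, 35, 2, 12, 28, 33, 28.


Sum = 13 + 35 + 2 + 12 + 28 + 33 + 28 = 151
n = 7
Mean = 151/7 = 21.5714

Mean = 21.5714


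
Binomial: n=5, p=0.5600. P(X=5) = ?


C(5,5) = 1
p^5 = 0.055073
(1-p)^0 = 1.000000
P = 1 * 0.055073 * 1.000000 = 0.0551

P(X=5) = 0.0551


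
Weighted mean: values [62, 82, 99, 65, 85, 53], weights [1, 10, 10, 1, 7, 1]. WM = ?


Numerator = 62*1 + 82*10 + 99*10 + 65*1 + 85*7 + 53*1 = 2585
Denominator = 1 + 10 + 10 + 1 + 7 + 1 = 30
WM = 2585/30 = 86.1667

WM = 86.1667


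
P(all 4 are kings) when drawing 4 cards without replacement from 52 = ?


P(all kings) = (4/52) × (3/51) × (2/50) × (1/49)
= 3.6938e-06

P = 3.6938e-06


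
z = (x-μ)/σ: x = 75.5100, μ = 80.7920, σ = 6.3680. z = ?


z = (75.5100 - 80.7920)/6.3680
= -5.2820/6.3680
= -0.8295

z = -0.8295


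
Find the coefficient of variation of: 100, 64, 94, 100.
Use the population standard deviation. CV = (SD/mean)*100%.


Mean = 89.5000
SD = 14.9248
CV = (14.9248/89.5000)*100 = 16.6758%

CV = 16.6758%


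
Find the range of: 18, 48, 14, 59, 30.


Max = 59, Min = 14
Range = 59 - 14 = 45

Range = 45


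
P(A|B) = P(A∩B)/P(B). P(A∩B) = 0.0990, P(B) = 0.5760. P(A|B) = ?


P(A|B) = 0.0990/0.5760 = 0.1719

P(A|B) = 0.1719


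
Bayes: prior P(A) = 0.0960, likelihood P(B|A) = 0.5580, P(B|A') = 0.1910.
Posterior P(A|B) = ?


P(B) = P(B|A)*P(A) + P(B|A')*P(A')
= 0.5580*0.0960 + 0.1910*0.9040
= 0.053568 + 0.172664 = 0.226232
P(A|B) = 0.053568/0.226232 = 0.2368

P(A|B) = 0.2368


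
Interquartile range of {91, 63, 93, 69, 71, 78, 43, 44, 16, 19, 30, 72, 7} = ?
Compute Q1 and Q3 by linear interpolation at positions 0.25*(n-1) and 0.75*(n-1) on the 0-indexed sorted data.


Sorted: 7, 16, 19, 30, 43, 44, 63, 69, 71, 72, 78, 91, 93
Q1 (25th %ile) = 30.0000
Q3 (75th %ile) = 72.0000
IQR = 72.0000 - 30.0000 = 42.0000

IQR = 42.0000


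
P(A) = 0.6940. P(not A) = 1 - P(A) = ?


P(not A) = 1 - 0.6940 = 0.3060

P(not A) = 0.3060


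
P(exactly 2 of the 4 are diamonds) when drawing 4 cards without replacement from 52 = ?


Hypergeometric: P(X=2) = C(13,2)·C(39,2) / C(52,4)
= 78 × 741 / 270725
= 57798/270725 = 0.2135

P = 0.2135


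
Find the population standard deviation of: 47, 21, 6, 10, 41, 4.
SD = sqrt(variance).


Mean = 21.5000
Variance = 284.9167
SD = sqrt(284.9167) = 16.8795

SD = 16.8795


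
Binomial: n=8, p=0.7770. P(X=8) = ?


C(8,8) = 1
p^8 = 0.132852
(1-p)^0 = 1.000000
P = 1 * 0.132852 * 1.000000 = 0.1329

P(X=8) = 0.1329


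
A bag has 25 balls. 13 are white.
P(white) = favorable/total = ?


P = 13/25 = 0.5200

P = 0.5200


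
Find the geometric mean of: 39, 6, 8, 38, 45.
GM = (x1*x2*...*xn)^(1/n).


Product = 39 × 6 × 8 × 38 × 45 = 3201120
GM = 3201120^(1/5) = 20.0014

GM = 20.0014


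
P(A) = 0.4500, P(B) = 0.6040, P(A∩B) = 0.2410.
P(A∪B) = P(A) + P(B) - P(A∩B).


P(A∪B) = 0.4500 + 0.6040 - 0.2410
= 1.0540 - 0.2410
= 0.8130

P(A∪B) = 0.8130


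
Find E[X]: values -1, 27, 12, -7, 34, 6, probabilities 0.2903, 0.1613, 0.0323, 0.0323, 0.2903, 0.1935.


E[X] = -1*0.2903 + 27*0.1613 + 12*0.0323 - 7*0.0323 + 34*0.2903 + 6*0.1935
= -0.2903 + 4.3551 + 0.3876 - 0.2261 + 9.8702 + 1.1610
= 15.2575

E[X] = 15.2575


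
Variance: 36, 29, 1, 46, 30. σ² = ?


Mean = 28.4000
Squared deviations: 57.7600, 0.3600, 750.7600, 309.7600, 2.5600
Sum = 1121.2000
Variance = 1121.2000/5 = 224.2400

Variance = 224.2400


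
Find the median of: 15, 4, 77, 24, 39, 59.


Sorted: 4, 15, 24, 39, 59, 77
n = 6 (even)
Middle values: 24 and 39
Median = (24+39)/2 = 31.5000

Median = 31.5000


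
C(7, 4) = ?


C(7,4) = 7!/(4! × 3!)
= 5040/(24 × 6)
= 35

C(7,4) = 35


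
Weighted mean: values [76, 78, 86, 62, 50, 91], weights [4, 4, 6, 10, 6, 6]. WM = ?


Numerator = 76*4 + 78*4 + 86*6 + 62*10 + 50*6 + 91*6 = 2598
Denominator = 4 + 4 + 6 + 10 + 6 + 6 = 36
WM = 2598/36 = 72.1667

WM = 72.1667


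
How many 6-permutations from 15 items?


P(15,6) = 15!/9!
= 1307674368000/362880
= 3603600

P(15,6) = 3603600


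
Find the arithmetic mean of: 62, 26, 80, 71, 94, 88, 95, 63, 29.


Sum = 62 + 26 + 80 + 71 + 94 + 88 + 95 + 63 + 29 = 608
n = 9
Mean = 608/9 = 67.5556

Mean = 67.5556


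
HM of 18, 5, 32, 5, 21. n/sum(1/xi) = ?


Sum of reciprocals = 1/18 + 1/5 + 1/32 + 1/5 + 1/21 = 0.534425
HM = 5/0.534425 = 9.3559

HM = 9.3559


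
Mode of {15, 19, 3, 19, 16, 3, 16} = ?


Frequencies: 3:2, 15:1, 16:2, 19:2
Max frequency = 2
Mode = 3, 16, 19

Mode = 3, 16, 19


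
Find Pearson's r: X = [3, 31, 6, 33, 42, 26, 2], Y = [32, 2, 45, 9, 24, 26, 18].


Mean X = 20.4286, Mean Y = 22.2857
SD X = 15.202041, SD Y = 13.274189
Cov = -105.979592
r = -105.979592/(15.202041*13.274189) = -0.5252

r = -0.5252


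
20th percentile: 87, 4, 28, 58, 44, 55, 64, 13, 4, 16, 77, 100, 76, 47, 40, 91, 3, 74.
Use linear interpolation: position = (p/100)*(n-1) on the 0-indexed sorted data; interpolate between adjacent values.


Sorted: 3, 4, 4, 13, 16, 28, 40, 44, 47, 55, 58, 64, 74, 76, 77, 87, 91, 100
n = 18
Index = 20/100 * 17 = 3.4000
Lower = data[3] = 13, Upper = data[4] = 16
P20 = 13 + 0.4000*(3) = 14.2000

P20 = 14.2000


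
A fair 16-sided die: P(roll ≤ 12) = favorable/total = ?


Favorable outcomes (roll ≤ 12): 12
Total outcomes = 16
P = 12/16 = 0.7500

P = 0.7500


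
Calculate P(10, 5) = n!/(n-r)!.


P(10,5) = 10!/5!
= 3628800/120
= 30240

P(10,5) = 30240


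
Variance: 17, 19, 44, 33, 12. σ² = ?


Mean = 25.0000
Squared deviations: 64.0000, 36.0000, 361.0000, 64.0000, 169.0000
Sum = 694.0000
Variance = 694.0000/5 = 138.8000

Variance = 138.8000


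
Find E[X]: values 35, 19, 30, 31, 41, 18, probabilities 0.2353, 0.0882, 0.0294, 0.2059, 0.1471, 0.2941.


E[X] = 35*0.2353 + 19*0.0882 + 30*0.0294 + 31*0.2059 + 41*0.1471 + 18*0.2941
= 8.2355 + 1.6758 + 0.8820 + 6.3829 + 6.0311 + 5.2938
= 28.5011

E[X] = 28.5011


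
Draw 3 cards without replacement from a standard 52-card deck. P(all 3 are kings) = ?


P(all kings) = (4/52) × (3/51) × (2/50)
= 0.0002

P = 0.0002


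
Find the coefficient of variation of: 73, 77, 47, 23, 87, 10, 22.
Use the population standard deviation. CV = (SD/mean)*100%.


Mean = 48.4286
SD = 28.6150
CV = (28.6150/48.4286)*100 = 59.0870%

CV = 59.0870%


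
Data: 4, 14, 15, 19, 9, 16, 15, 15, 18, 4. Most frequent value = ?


Frequencies: 4:2, 9:1, 14:1, 15:3, 16:1, 18:1, 19:1
Max frequency = 3
Mode = 15

Mode = 15


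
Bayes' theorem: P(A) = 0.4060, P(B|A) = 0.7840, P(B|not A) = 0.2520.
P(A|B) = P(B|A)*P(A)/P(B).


P(B) = P(B|A)*P(A) + P(B|A')*P(A')
= 0.7840*0.4060 + 0.2520*0.5940
= 0.318304 + 0.149688 = 0.467992
P(A|B) = 0.318304/0.467992 = 0.6801

P(A|B) = 0.6801


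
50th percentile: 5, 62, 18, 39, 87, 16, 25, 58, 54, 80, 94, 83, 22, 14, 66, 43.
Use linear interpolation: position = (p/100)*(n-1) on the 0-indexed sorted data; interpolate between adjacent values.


Sorted: 5, 14, 16, 18, 22, 25, 39, 43, 54, 58, 62, 66, 80, 83, 87, 94
n = 16
Index = 50/100 * 15 = 7.5000
Lower = data[7] = 43, Upper = data[8] = 54
P50 = 43 + 0.5000*(11) = 48.5000

P50 = 48.5000


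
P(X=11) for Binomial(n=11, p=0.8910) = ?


C(11,11) = 1
p^11 = 0.280967
(1-p)^0 = 1.000000
P = 1 * 0.280967 * 1.000000 = 0.2810

P(X=11) = 0.2810


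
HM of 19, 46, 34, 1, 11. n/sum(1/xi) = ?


Sum of reciprocals = 1/19 + 1/46 + 1/34 + 1/1 + 1/11 = 1.194692
HM = 5/1.194692 = 4.1852

HM = 4.1852


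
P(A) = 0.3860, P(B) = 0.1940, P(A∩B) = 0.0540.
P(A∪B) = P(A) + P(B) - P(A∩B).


P(A∪B) = 0.3860 + 0.1940 - 0.0540
= 0.5800 - 0.0540
= 0.5260

P(A∪B) = 0.5260


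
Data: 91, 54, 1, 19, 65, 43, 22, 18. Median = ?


Sorted: 1, 18, 19, 22, 43, 54, 65, 91
n = 8 (even)
Middle values: 22 and 43
Median = (22+43)/2 = 32.5000

Median = 32.5000


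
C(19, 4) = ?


C(19,4) = 19!/(4! × 15!)
= 121645100408832000/(24 × 1307674368000)
= 3876

C(19,4) = 3876


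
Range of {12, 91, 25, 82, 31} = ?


Max = 91, Min = 12
Range = 91 - 12 = 79

Range = 79


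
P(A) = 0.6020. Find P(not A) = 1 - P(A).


P(not A) = 1 - 0.6020 = 0.3980

P(not A) = 0.3980


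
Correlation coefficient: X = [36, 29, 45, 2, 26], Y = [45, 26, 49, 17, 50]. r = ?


Mean X = 27.6000, Mean Y = 37.4000
SD X = 14.374978, SD Y = 13.395522
Cov = 150.360000
r = 150.360000/(14.374978*13.395522) = 0.7808

r = 0.7808
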